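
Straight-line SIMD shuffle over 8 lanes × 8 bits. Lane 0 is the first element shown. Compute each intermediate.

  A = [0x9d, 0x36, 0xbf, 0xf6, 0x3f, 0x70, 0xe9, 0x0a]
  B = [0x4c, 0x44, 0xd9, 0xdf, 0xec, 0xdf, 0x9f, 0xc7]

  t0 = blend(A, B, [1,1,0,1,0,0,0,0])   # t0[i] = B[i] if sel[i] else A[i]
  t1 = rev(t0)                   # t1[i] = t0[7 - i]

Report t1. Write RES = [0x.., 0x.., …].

RES = [0x0a, 0xe9, 0x70, 0x3f, 0xdf, 0xbf, 0x44, 0x4c]

  t0: 4c 44 bf df 3f 70 e9 0a
  t1: 0a e9 70 3f df bf 44 4c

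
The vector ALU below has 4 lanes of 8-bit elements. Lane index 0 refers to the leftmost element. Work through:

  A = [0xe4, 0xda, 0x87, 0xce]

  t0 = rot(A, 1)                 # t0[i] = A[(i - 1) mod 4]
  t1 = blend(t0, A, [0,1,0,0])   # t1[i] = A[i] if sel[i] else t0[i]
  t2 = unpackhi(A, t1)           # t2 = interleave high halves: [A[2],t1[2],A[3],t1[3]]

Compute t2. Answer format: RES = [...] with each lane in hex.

t0 = [0xce, 0xe4, 0xda, 0x87]
t1 = [0xce, 0xda, 0xda, 0x87]
t2 = [0x87, 0xda, 0xce, 0x87]

RES = [0x87, 0xda, 0xce, 0x87]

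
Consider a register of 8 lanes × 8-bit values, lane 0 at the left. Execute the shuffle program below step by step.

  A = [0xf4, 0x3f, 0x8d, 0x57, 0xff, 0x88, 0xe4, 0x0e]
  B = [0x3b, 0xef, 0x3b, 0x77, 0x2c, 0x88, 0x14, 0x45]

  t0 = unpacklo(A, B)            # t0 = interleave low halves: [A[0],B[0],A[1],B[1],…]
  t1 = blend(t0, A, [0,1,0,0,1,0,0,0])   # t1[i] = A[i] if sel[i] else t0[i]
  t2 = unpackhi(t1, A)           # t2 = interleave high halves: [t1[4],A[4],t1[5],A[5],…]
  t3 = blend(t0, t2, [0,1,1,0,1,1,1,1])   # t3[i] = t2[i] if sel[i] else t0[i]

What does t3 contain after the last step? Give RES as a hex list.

RES = [0xf4, 0xff, 0x3b, 0xef, 0x57, 0xe4, 0x77, 0x0e]

  t0: f4 3b 3f ef 8d 3b 57 77
  t1: f4 3f 3f ef ff 3b 57 77
  t2: ff ff 3b 88 57 e4 77 0e
  t3: f4 ff 3b ef 57 e4 77 0e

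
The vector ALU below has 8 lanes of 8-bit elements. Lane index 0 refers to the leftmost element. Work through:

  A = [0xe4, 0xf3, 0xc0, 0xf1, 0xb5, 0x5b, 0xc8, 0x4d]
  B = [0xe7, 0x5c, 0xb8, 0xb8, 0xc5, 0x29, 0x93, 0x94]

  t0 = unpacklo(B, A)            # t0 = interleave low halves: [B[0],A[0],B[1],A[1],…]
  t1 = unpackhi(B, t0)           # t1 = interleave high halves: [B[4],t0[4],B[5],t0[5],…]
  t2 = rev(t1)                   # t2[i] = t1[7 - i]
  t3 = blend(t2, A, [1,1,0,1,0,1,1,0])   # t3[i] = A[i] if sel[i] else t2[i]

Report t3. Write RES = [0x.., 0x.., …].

t0 = [0xe7, 0xe4, 0x5c, 0xf3, 0xb8, 0xc0, 0xb8, 0xf1]
t1 = [0xc5, 0xb8, 0x29, 0xc0, 0x93, 0xb8, 0x94, 0xf1]
t2 = [0xf1, 0x94, 0xb8, 0x93, 0xc0, 0x29, 0xb8, 0xc5]
t3 = [0xe4, 0xf3, 0xb8, 0xf1, 0xc0, 0x5b, 0xc8, 0xc5]

RES = [ 0xe4  0xf3  0xb8  0xf1  0xc0  0x5b  0xc8  0xc5 ]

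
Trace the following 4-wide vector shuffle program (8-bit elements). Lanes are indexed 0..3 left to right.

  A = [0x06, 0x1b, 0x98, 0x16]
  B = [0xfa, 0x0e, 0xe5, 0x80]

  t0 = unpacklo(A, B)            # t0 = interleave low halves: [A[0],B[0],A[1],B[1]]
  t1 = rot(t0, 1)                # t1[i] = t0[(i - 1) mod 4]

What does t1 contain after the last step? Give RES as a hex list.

t0 = [0x06, 0xfa, 0x1b, 0x0e]
t1 = [0x0e, 0x06, 0xfa, 0x1b]

RES = [0x0e, 0x06, 0xfa, 0x1b]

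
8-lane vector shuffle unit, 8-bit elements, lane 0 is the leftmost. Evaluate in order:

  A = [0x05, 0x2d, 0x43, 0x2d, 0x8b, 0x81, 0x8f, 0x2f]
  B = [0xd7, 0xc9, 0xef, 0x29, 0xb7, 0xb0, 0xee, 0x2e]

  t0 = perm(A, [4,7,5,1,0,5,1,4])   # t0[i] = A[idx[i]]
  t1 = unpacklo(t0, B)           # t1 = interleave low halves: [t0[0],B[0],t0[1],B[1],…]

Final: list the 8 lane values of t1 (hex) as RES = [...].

RES = [ 0x8b  0xd7  0x2f  0xc9  0x81  0xef  0x2d  0x29 ]

t0 = [0x8b, 0x2f, 0x81, 0x2d, 0x05, 0x81, 0x2d, 0x8b]
t1 = [0x8b, 0xd7, 0x2f, 0xc9, 0x81, 0xef, 0x2d, 0x29]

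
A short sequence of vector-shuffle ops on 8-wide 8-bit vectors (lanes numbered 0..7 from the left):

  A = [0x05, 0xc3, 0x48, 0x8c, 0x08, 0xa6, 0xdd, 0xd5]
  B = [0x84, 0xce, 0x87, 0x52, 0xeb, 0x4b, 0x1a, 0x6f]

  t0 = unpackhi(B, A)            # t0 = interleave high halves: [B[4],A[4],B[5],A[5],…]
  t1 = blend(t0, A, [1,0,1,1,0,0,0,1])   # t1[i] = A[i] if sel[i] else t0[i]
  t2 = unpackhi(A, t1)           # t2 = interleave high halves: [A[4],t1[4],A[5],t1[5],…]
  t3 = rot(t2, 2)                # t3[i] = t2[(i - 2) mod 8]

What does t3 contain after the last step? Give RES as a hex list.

  t0: eb 08 4b a6 1a dd 6f d5
  t1: 05 08 48 8c 1a dd 6f d5
  t2: 08 1a a6 dd dd 6f d5 d5
  t3: d5 d5 08 1a a6 dd dd 6f

RES = [0xd5, 0xd5, 0x08, 0x1a, 0xa6, 0xdd, 0xdd, 0x6f]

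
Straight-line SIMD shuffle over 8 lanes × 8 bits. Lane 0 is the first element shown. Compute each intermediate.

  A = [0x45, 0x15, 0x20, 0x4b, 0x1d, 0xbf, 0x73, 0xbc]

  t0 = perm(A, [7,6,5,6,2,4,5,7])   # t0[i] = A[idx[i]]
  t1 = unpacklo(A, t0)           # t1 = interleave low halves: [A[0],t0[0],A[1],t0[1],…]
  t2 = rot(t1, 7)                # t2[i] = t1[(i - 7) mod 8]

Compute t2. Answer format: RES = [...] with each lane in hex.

RES = [0xbc, 0x15, 0x73, 0x20, 0xbf, 0x4b, 0x73, 0x45]

t0 = [0xbc, 0x73, 0xbf, 0x73, 0x20, 0x1d, 0xbf, 0xbc]
t1 = [0x45, 0xbc, 0x15, 0x73, 0x20, 0xbf, 0x4b, 0x73]
t2 = [0xbc, 0x15, 0x73, 0x20, 0xbf, 0x4b, 0x73, 0x45]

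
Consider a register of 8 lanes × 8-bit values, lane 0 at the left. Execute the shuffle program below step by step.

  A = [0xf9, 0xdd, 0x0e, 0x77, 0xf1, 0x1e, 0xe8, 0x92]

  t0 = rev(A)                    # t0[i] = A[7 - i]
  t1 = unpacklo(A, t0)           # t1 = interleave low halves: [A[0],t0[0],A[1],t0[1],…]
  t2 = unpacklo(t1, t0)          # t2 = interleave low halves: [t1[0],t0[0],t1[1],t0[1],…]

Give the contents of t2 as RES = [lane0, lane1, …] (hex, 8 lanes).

RES = [0xf9, 0x92, 0x92, 0xe8, 0xdd, 0x1e, 0xe8, 0xf1]

  t0: 92 e8 1e f1 77 0e dd f9
  t1: f9 92 dd e8 0e 1e 77 f1
  t2: f9 92 92 e8 dd 1e e8 f1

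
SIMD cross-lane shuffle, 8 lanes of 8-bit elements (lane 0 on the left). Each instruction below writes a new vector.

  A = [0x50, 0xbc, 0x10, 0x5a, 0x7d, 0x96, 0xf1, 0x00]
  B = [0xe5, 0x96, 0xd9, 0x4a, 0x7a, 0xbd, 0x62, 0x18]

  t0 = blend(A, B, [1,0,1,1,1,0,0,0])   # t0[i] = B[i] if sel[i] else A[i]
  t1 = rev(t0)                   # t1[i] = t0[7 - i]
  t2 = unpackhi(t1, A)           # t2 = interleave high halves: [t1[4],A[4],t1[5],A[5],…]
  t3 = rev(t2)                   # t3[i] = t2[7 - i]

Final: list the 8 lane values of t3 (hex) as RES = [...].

  t0: e5 bc d9 4a 7a 96 f1 00
  t1: 00 f1 96 7a 4a d9 bc e5
  t2: 4a 7d d9 96 bc f1 e5 00
  t3: 00 e5 f1 bc 96 d9 7d 4a

RES = [0x00, 0xe5, 0xf1, 0xbc, 0x96, 0xd9, 0x7d, 0x4a]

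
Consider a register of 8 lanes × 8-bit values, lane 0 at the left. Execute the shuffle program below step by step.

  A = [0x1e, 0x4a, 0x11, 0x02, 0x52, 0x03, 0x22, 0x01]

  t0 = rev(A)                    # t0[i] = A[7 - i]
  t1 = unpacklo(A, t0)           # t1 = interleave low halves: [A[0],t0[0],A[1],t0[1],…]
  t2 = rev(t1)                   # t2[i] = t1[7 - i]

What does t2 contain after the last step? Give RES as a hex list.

  t0: 01 22 03 52 02 11 4a 1e
  t1: 1e 01 4a 22 11 03 02 52
  t2: 52 02 03 11 22 4a 01 1e

RES = [ 0x52  0x02  0x03  0x11  0x22  0x4a  0x01  0x1e ]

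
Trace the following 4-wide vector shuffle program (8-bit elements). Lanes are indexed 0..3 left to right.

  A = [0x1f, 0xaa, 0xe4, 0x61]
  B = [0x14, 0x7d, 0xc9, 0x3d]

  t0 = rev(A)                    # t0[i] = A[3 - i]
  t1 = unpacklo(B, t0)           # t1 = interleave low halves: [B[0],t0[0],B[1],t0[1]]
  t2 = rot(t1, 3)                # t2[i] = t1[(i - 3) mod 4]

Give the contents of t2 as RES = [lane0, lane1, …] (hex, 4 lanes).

  t0: 61 e4 aa 1f
  t1: 14 61 7d e4
  t2: 61 7d e4 14

RES = [ 0x61  0x7d  0xe4  0x14 ]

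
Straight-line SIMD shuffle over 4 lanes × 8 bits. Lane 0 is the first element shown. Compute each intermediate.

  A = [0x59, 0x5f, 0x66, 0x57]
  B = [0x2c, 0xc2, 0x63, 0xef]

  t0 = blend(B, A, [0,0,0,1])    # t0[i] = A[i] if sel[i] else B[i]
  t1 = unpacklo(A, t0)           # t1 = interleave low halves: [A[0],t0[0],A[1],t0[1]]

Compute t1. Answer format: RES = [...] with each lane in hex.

RES = [ 0x59  0x2c  0x5f  0xc2 ]

→ t0 |2c|c2|63|57|
→ t1 |59|2c|5f|c2|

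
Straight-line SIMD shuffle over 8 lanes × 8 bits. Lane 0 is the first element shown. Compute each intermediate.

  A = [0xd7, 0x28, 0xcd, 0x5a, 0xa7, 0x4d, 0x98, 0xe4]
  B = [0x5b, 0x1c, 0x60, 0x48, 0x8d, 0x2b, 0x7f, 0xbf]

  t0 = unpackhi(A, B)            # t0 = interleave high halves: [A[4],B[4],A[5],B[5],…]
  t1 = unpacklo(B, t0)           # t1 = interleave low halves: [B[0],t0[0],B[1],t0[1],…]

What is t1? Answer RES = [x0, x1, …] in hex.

RES = [ 0x5b  0xa7  0x1c  0x8d  0x60  0x4d  0x48  0x2b ]

→ t0 |a7|8d|4d|2b|98|7f|e4|bf|
→ t1 |5b|a7|1c|8d|60|4d|48|2b|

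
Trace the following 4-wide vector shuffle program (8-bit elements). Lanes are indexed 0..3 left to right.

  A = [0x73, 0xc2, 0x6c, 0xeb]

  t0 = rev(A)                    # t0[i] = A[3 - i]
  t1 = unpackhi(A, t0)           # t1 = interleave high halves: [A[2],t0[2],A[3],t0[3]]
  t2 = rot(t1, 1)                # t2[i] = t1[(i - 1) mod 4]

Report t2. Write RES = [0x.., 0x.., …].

→ t0 |eb|6c|c2|73|
→ t1 |6c|c2|eb|73|
→ t2 |73|6c|c2|eb|

RES = [ 0x73  0x6c  0xc2  0xeb ]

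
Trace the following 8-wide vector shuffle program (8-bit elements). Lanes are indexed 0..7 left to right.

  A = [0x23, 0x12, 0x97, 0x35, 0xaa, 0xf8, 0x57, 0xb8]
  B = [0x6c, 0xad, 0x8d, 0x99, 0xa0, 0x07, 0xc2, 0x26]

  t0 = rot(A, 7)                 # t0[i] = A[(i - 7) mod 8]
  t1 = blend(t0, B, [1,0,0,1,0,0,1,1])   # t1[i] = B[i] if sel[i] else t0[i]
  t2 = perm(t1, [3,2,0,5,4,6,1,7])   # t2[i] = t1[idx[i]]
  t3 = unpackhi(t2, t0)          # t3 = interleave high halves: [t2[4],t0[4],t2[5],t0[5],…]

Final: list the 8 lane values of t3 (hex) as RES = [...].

RES = [0xf8, 0xf8, 0xc2, 0x57, 0x97, 0xb8, 0x26, 0x23]

→ t0 |12|97|35|aa|f8|57|b8|23|
→ t1 |6c|97|35|99|f8|57|c2|26|
→ t2 |99|35|6c|57|f8|c2|97|26|
→ t3 |f8|f8|c2|57|97|b8|26|23|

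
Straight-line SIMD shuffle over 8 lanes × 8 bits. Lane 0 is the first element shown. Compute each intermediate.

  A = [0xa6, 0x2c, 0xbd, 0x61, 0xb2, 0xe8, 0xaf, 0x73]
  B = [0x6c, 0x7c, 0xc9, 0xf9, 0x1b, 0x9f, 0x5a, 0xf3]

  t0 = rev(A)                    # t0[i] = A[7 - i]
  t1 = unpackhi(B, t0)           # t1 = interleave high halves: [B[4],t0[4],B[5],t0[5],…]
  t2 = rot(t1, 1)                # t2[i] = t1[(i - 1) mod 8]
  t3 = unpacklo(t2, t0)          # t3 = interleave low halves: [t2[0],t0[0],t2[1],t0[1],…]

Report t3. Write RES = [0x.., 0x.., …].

→ t0 |73|af|e8|b2|61|bd|2c|a6|
→ t1 |1b|61|9f|bd|5a|2c|f3|a6|
→ t2 |a6|1b|61|9f|bd|5a|2c|f3|
→ t3 |a6|73|1b|af|61|e8|9f|b2|

RES = [0xa6, 0x73, 0x1b, 0xaf, 0x61, 0xe8, 0x9f, 0xb2]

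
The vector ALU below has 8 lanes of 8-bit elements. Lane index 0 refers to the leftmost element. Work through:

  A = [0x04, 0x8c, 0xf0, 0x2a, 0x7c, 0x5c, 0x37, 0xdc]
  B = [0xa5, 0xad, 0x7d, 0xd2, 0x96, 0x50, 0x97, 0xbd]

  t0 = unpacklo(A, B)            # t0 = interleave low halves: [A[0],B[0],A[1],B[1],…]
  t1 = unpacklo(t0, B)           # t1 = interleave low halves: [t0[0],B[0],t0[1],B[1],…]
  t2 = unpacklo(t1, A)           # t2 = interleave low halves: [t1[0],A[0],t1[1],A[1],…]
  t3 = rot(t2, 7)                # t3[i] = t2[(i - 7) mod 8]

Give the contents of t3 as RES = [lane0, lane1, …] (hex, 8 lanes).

RES = [ 0x04  0xa5  0x8c  0xa5  0xf0  0xad  0x2a  0x04 ]

→ t0 |04|a5|8c|ad|f0|7d|2a|d2|
→ t1 |04|a5|a5|ad|8c|7d|ad|d2|
→ t2 |04|04|a5|8c|a5|f0|ad|2a|
→ t3 |04|a5|8c|a5|f0|ad|2a|04|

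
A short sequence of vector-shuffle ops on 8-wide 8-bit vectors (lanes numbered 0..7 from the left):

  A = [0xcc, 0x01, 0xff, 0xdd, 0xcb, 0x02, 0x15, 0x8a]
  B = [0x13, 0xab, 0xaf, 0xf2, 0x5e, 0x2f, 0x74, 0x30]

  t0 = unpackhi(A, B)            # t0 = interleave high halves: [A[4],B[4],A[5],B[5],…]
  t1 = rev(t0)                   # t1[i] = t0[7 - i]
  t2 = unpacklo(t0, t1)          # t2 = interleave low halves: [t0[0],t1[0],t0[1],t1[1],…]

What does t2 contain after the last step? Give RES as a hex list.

t0 = [0xcb, 0x5e, 0x02, 0x2f, 0x15, 0x74, 0x8a, 0x30]
t1 = [0x30, 0x8a, 0x74, 0x15, 0x2f, 0x02, 0x5e, 0xcb]
t2 = [0xcb, 0x30, 0x5e, 0x8a, 0x02, 0x74, 0x2f, 0x15]

RES = [0xcb, 0x30, 0x5e, 0x8a, 0x02, 0x74, 0x2f, 0x15]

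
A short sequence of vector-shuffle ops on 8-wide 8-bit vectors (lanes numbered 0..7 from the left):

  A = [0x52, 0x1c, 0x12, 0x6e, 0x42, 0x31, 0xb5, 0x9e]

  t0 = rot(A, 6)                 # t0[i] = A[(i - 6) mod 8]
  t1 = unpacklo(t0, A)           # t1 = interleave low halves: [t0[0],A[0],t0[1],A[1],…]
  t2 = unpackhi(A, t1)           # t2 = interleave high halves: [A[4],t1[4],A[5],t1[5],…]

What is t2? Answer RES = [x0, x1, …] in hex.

RES = [0x42, 0x42, 0x31, 0x12, 0xb5, 0x31, 0x9e, 0x6e]

→ t0 |12|6e|42|31|b5|9e|52|1c|
→ t1 |12|52|6e|1c|42|12|31|6e|
→ t2 |42|42|31|12|b5|31|9e|6e|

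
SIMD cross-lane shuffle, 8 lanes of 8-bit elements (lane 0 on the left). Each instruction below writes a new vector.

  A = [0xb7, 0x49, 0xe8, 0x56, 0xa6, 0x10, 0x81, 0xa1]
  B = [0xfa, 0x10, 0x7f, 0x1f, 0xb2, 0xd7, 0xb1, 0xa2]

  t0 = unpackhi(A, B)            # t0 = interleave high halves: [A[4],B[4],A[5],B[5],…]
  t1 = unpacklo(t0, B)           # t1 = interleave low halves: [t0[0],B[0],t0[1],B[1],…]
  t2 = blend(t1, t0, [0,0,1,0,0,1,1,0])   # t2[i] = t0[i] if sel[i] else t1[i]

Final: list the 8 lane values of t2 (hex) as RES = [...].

RES = [ 0xa6  0xfa  0x10  0x10  0x10  0xb1  0xa1  0x1f ]

→ t0 |a6|b2|10|d7|81|b1|a1|a2|
→ t1 |a6|fa|b2|10|10|7f|d7|1f|
→ t2 |a6|fa|10|10|10|b1|a1|1f|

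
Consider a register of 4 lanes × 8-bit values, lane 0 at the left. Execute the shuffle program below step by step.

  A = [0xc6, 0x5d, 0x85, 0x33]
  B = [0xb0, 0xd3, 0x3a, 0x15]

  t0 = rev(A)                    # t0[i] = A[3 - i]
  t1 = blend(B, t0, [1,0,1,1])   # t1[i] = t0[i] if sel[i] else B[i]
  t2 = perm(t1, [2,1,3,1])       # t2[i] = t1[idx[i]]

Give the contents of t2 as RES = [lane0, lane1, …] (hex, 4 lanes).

RES = [ 0x5d  0xd3  0xc6  0xd3 ]

t0 = [0x33, 0x85, 0x5d, 0xc6]
t1 = [0x33, 0xd3, 0x5d, 0xc6]
t2 = [0x5d, 0xd3, 0xc6, 0xd3]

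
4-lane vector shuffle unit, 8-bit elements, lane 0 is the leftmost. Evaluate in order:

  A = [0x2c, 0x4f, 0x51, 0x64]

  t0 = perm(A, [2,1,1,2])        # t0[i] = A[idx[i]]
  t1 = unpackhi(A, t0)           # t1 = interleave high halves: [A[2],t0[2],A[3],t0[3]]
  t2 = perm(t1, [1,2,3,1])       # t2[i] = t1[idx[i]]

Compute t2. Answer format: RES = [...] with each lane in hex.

→ t0 |51|4f|4f|51|
→ t1 |51|4f|64|51|
→ t2 |4f|64|51|4f|

RES = [ 0x4f  0x64  0x51  0x4f ]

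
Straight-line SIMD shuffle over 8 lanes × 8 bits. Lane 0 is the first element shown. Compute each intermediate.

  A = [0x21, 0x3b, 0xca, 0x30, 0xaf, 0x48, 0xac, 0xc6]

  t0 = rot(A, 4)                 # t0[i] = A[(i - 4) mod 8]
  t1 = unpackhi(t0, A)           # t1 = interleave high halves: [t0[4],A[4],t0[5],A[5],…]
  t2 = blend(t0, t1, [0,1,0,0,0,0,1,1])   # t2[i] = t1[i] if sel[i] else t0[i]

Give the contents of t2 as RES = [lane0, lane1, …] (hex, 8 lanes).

t0 = [0xaf, 0x48, 0xac, 0xc6, 0x21, 0x3b, 0xca, 0x30]
t1 = [0x21, 0xaf, 0x3b, 0x48, 0xca, 0xac, 0x30, 0xc6]
t2 = [0xaf, 0xaf, 0xac, 0xc6, 0x21, 0x3b, 0x30, 0xc6]

RES = [0xaf, 0xaf, 0xac, 0xc6, 0x21, 0x3b, 0x30, 0xc6]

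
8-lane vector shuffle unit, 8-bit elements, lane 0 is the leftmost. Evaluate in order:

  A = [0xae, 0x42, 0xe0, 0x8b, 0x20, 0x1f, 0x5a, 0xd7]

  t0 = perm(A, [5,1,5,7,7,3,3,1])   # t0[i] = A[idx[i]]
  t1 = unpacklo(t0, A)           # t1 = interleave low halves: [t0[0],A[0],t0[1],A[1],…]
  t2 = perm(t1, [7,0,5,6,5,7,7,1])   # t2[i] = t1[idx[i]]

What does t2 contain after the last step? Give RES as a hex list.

t0 = [0x1f, 0x42, 0x1f, 0xd7, 0xd7, 0x8b, 0x8b, 0x42]
t1 = [0x1f, 0xae, 0x42, 0x42, 0x1f, 0xe0, 0xd7, 0x8b]
t2 = [0x8b, 0x1f, 0xe0, 0xd7, 0xe0, 0x8b, 0x8b, 0xae]

RES = [0x8b, 0x1f, 0xe0, 0xd7, 0xe0, 0x8b, 0x8b, 0xae]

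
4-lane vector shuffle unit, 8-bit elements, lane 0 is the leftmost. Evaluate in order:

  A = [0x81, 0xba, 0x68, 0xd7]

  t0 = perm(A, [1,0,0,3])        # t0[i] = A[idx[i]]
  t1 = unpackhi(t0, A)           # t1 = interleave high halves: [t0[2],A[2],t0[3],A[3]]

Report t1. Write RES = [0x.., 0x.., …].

→ t0 |ba|81|81|d7|
→ t1 |81|68|d7|d7|

RES = [ 0x81  0x68  0xd7  0xd7 ]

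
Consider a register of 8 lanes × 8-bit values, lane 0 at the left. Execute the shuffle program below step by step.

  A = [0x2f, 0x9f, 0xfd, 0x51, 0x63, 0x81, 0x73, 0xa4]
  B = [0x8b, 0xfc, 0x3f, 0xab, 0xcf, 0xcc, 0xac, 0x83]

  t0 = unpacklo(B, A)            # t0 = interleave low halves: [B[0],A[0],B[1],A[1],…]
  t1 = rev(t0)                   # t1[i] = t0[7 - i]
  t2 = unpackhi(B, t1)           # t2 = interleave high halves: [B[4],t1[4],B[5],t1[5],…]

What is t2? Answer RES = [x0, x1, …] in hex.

→ t0 |8b|2f|fc|9f|3f|fd|ab|51|
→ t1 |51|ab|fd|3f|9f|fc|2f|8b|
→ t2 |cf|9f|cc|fc|ac|2f|83|8b|

RES = [0xcf, 0x9f, 0xcc, 0xfc, 0xac, 0x2f, 0x83, 0x8b]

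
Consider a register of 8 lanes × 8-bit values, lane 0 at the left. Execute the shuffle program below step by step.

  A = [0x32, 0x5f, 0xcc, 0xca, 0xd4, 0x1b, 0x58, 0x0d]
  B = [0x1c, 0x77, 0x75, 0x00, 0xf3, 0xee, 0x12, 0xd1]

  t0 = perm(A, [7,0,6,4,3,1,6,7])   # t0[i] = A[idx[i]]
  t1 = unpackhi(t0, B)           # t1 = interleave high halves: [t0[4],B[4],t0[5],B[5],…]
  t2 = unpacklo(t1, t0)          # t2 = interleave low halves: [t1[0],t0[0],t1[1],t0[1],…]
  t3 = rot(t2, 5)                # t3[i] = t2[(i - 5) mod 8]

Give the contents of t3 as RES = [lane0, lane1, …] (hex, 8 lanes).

RES = [ 0x32  0x5f  0x58  0xee  0xd4  0xca  0x0d  0xf3 ]

→ t0 |0d|32|58|d4|ca|5f|58|0d|
→ t1 |ca|f3|5f|ee|58|12|0d|d1|
→ t2 |ca|0d|f3|32|5f|58|ee|d4|
→ t3 |32|5f|58|ee|d4|ca|0d|f3|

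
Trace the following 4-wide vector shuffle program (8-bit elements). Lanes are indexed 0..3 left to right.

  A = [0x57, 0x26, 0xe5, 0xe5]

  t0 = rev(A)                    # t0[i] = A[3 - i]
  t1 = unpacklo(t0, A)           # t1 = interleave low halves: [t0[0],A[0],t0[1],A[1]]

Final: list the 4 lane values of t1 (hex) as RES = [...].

RES = [0xe5, 0x57, 0xe5, 0x26]

→ t0 |e5|e5|26|57|
→ t1 |e5|57|e5|26|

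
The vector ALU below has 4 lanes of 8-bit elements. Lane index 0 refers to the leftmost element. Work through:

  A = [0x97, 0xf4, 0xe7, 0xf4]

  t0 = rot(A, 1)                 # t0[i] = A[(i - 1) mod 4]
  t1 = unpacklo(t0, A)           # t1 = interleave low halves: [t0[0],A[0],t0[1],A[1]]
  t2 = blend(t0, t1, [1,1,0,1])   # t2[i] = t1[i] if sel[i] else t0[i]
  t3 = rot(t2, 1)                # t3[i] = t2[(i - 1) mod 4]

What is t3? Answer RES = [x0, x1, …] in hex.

t0 = [0xf4, 0x97, 0xf4, 0xe7]
t1 = [0xf4, 0x97, 0x97, 0xf4]
t2 = [0xf4, 0x97, 0xf4, 0xf4]
t3 = [0xf4, 0xf4, 0x97, 0xf4]

RES = [ 0xf4  0xf4  0x97  0xf4 ]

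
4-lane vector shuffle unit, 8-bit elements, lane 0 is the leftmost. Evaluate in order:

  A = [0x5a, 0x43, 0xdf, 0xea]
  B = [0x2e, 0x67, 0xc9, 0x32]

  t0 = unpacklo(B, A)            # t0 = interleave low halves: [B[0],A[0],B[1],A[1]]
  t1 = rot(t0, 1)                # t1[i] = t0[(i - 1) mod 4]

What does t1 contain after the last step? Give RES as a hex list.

RES = [0x43, 0x2e, 0x5a, 0x67]

→ t0 |2e|5a|67|43|
→ t1 |43|2e|5a|67|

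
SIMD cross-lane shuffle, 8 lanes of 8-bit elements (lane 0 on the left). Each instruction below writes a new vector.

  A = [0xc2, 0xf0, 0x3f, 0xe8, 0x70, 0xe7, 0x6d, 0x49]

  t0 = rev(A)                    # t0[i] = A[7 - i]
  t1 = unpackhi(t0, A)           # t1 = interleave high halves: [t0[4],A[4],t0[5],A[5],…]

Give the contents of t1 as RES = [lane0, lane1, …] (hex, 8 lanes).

RES = [0xe8, 0x70, 0x3f, 0xe7, 0xf0, 0x6d, 0xc2, 0x49]

→ t0 |49|6d|e7|70|e8|3f|f0|c2|
→ t1 |e8|70|3f|e7|f0|6d|c2|49|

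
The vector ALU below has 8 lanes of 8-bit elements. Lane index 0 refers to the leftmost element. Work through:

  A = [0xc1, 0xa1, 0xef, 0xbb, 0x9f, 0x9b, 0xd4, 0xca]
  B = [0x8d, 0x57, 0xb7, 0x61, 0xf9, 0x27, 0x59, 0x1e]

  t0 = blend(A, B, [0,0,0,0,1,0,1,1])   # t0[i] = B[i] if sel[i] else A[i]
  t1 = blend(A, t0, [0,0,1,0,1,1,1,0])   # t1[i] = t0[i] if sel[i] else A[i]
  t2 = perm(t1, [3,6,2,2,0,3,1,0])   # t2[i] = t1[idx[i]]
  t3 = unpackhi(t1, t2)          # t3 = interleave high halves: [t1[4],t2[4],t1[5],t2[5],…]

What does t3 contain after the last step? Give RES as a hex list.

t0 = [0xc1, 0xa1, 0xef, 0xbb, 0xf9, 0x9b, 0x59, 0x1e]
t1 = [0xc1, 0xa1, 0xef, 0xbb, 0xf9, 0x9b, 0x59, 0xca]
t2 = [0xbb, 0x59, 0xef, 0xef, 0xc1, 0xbb, 0xa1, 0xc1]
t3 = [0xf9, 0xc1, 0x9b, 0xbb, 0x59, 0xa1, 0xca, 0xc1]

RES = [ 0xf9  0xc1  0x9b  0xbb  0x59  0xa1  0xca  0xc1 ]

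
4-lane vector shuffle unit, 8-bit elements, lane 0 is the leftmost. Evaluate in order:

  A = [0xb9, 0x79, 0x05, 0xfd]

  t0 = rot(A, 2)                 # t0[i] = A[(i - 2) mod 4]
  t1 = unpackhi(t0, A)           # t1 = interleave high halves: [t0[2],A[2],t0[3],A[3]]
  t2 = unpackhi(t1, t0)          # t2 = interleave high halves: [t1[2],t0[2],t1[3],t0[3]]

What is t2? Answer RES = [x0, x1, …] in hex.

RES = [ 0x79  0xb9  0xfd  0x79 ]

  t0: 05 fd b9 79
  t1: b9 05 79 fd
  t2: 79 b9 fd 79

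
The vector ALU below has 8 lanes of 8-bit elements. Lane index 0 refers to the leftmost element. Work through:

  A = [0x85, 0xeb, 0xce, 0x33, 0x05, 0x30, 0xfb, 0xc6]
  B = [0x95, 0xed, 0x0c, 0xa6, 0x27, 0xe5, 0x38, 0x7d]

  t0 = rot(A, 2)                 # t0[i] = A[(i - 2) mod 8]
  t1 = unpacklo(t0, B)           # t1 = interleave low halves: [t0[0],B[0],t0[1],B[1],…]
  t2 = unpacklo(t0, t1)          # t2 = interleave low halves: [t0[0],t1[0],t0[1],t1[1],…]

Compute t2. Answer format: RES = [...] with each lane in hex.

t0 = [0xfb, 0xc6, 0x85, 0xeb, 0xce, 0x33, 0x05, 0x30]
t1 = [0xfb, 0x95, 0xc6, 0xed, 0x85, 0x0c, 0xeb, 0xa6]
t2 = [0xfb, 0xfb, 0xc6, 0x95, 0x85, 0xc6, 0xeb, 0xed]

RES = [ 0xfb  0xfb  0xc6  0x95  0x85  0xc6  0xeb  0xed ]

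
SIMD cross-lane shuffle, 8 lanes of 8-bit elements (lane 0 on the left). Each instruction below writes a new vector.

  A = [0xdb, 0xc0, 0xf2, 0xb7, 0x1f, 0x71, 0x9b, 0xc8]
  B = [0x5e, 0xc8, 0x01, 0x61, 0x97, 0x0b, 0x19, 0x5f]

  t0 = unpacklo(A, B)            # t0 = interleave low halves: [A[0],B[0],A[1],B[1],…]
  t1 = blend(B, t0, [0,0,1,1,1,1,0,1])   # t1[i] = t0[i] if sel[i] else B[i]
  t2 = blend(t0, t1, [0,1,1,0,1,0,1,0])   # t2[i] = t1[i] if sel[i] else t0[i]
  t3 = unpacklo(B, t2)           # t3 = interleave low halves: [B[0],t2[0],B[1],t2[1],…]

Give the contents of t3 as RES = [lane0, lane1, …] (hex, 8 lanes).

RES = [0x5e, 0xdb, 0xc8, 0xc8, 0x01, 0xc0, 0x61, 0xc8]

→ t0 |db|5e|c0|c8|f2|01|b7|61|
→ t1 |5e|c8|c0|c8|f2|01|19|61|
→ t2 |db|c8|c0|c8|f2|01|19|61|
→ t3 |5e|db|c8|c8|01|c0|61|c8|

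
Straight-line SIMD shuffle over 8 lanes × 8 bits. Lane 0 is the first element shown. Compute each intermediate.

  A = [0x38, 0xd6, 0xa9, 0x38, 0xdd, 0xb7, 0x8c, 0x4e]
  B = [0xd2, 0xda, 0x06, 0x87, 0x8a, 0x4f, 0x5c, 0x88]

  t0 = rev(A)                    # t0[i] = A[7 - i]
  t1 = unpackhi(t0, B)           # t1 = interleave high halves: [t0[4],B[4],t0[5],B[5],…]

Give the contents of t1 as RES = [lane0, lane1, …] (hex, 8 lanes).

→ t0 |4e|8c|b7|dd|38|a9|d6|38|
→ t1 |38|8a|a9|4f|d6|5c|38|88|

RES = [ 0x38  0x8a  0xa9  0x4f  0xd6  0x5c  0x38  0x88 ]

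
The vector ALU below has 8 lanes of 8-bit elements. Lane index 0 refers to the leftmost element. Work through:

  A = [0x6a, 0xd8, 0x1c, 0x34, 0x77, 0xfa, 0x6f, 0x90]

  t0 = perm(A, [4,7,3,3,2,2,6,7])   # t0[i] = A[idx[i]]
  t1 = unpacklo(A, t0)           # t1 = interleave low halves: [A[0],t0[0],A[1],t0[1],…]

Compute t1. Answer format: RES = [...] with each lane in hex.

→ t0 |77|90|34|34|1c|1c|6f|90|
→ t1 |6a|77|d8|90|1c|34|34|34|

RES = [ 0x6a  0x77  0xd8  0x90  0x1c  0x34  0x34  0x34 ]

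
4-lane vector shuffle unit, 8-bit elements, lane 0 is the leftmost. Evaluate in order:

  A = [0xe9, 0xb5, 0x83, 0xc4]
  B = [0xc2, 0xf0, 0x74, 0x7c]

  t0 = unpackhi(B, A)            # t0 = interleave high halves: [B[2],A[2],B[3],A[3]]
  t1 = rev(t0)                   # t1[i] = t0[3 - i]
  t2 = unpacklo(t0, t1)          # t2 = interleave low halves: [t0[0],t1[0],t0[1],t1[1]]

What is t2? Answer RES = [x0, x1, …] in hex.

t0 = [0x74, 0x83, 0x7c, 0xc4]
t1 = [0xc4, 0x7c, 0x83, 0x74]
t2 = [0x74, 0xc4, 0x83, 0x7c]

RES = [0x74, 0xc4, 0x83, 0x7c]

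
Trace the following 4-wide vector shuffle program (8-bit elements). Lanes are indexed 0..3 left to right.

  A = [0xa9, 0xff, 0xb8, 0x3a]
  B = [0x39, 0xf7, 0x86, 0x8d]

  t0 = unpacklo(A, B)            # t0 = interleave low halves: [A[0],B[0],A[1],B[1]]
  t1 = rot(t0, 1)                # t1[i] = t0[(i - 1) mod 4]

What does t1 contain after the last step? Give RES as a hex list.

RES = [0xf7, 0xa9, 0x39, 0xff]

→ t0 |a9|39|ff|f7|
→ t1 |f7|a9|39|ff|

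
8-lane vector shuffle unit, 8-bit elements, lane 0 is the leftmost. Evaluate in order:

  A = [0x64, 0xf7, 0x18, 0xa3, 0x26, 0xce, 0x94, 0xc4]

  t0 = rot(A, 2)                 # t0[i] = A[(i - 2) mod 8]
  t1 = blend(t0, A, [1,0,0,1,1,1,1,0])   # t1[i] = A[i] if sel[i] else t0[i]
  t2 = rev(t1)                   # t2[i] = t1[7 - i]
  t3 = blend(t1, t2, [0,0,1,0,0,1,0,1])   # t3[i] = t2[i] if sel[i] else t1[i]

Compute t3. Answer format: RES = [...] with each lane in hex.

→ t0 |94|c4|64|f7|18|a3|26|ce|
→ t1 |64|c4|64|a3|26|ce|94|ce|
→ t2 |ce|94|ce|26|a3|64|c4|64|
→ t3 |64|c4|ce|a3|26|64|94|64|

RES = [ 0x64  0xc4  0xce  0xa3  0x26  0x64  0x94  0x64 ]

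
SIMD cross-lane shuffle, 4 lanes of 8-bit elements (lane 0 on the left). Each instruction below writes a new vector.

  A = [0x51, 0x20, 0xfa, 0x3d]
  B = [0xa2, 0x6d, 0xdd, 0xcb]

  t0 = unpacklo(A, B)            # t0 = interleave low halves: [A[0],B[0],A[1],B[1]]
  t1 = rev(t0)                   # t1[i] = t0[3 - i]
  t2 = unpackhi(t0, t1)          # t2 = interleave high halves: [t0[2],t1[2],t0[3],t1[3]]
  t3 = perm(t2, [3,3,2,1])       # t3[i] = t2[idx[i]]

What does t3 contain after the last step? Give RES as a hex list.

RES = [0x51, 0x51, 0x6d, 0xa2]

t0 = [0x51, 0xa2, 0x20, 0x6d]
t1 = [0x6d, 0x20, 0xa2, 0x51]
t2 = [0x20, 0xa2, 0x6d, 0x51]
t3 = [0x51, 0x51, 0x6d, 0xa2]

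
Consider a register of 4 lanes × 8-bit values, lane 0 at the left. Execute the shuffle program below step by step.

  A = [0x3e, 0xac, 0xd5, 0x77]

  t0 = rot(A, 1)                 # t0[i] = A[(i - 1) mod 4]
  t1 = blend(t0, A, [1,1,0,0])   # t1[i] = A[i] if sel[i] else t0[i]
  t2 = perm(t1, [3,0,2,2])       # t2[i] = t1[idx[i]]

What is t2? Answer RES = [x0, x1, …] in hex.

RES = [ 0xd5  0x3e  0xac  0xac ]

→ t0 |77|3e|ac|d5|
→ t1 |3e|ac|ac|d5|
→ t2 |d5|3e|ac|ac|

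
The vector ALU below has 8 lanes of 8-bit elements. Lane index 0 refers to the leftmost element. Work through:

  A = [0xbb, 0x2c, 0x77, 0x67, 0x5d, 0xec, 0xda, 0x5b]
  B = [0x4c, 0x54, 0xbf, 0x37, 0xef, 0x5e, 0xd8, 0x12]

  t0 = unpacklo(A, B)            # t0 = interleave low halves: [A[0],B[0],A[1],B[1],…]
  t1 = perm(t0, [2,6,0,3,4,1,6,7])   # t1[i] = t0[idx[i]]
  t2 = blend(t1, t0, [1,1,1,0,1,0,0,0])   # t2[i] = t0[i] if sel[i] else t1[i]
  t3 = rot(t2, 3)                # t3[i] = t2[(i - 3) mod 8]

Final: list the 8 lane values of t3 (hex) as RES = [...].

RES = [ 0x4c  0x67  0x37  0xbb  0x4c  0x2c  0x54  0x77 ]

  t0: bb 4c 2c 54 77 bf 67 37
  t1: 2c 67 bb 54 77 4c 67 37
  t2: bb 4c 2c 54 77 4c 67 37
  t3: 4c 67 37 bb 4c 2c 54 77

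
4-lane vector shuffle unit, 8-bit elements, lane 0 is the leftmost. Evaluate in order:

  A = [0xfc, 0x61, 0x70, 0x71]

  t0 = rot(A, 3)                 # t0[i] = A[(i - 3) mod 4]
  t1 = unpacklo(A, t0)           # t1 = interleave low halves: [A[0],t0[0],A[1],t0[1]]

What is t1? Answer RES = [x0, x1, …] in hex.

RES = [0xfc, 0x61, 0x61, 0x70]

→ t0 |61|70|71|fc|
→ t1 |fc|61|61|70|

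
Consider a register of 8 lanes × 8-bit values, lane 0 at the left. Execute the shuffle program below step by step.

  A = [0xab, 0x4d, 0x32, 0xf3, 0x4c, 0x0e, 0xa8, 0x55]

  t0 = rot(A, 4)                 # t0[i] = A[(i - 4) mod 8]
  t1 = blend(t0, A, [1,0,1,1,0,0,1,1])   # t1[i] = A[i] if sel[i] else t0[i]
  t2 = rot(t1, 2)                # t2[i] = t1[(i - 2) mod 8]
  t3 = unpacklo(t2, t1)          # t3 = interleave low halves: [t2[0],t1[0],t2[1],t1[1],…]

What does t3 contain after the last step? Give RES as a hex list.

  t0: 4c 0e a8 55 ab 4d 32 f3
  t1: ab 0e 32 f3 ab 4d a8 55
  t2: a8 55 ab 0e 32 f3 ab 4d
  t3: a8 ab 55 0e ab 32 0e f3

RES = [0xa8, 0xab, 0x55, 0x0e, 0xab, 0x32, 0x0e, 0xf3]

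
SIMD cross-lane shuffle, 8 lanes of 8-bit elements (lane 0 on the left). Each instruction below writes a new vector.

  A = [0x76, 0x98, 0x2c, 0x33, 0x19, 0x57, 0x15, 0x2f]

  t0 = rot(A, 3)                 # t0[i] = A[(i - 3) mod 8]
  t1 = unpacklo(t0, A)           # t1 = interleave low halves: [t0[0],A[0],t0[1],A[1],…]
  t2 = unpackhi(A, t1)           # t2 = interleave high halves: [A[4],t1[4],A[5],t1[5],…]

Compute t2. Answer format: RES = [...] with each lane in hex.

RES = [ 0x19  0x2f  0x57  0x2c  0x15  0x76  0x2f  0x33 ]

t0 = [0x57, 0x15, 0x2f, 0x76, 0x98, 0x2c, 0x33, 0x19]
t1 = [0x57, 0x76, 0x15, 0x98, 0x2f, 0x2c, 0x76, 0x33]
t2 = [0x19, 0x2f, 0x57, 0x2c, 0x15, 0x76, 0x2f, 0x33]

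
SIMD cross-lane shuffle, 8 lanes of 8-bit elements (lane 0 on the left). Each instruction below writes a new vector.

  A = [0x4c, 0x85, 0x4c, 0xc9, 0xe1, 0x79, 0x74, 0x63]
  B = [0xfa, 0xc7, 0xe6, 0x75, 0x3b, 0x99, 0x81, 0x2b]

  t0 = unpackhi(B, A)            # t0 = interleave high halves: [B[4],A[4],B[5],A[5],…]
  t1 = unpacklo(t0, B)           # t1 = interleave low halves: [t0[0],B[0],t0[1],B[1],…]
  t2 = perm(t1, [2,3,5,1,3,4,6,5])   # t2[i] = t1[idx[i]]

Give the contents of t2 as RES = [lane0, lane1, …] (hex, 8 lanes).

RES = [0xe1, 0xc7, 0xe6, 0xfa, 0xc7, 0x99, 0x79, 0xe6]

  t0: 3b e1 99 79 81 74 2b 63
  t1: 3b fa e1 c7 99 e6 79 75
  t2: e1 c7 e6 fa c7 99 79 e6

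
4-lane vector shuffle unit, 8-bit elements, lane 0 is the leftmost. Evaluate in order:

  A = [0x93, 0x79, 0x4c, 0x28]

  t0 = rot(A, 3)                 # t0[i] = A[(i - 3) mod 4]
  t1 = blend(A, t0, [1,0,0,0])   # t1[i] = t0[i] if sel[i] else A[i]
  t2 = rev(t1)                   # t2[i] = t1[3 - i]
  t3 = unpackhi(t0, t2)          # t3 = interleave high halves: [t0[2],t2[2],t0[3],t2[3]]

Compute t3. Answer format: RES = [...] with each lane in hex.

  t0: 79 4c 28 93
  t1: 79 79 4c 28
  t2: 28 4c 79 79
  t3: 28 79 93 79

RES = [0x28, 0x79, 0x93, 0x79]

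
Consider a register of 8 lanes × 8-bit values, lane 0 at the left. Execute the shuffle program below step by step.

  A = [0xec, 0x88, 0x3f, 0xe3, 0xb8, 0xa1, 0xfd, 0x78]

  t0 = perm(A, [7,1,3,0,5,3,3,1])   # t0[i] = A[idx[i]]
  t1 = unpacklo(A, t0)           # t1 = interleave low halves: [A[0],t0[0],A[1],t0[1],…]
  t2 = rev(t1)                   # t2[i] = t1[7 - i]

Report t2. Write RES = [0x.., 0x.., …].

  t0: 78 88 e3 ec a1 e3 e3 88
  t1: ec 78 88 88 3f e3 e3 ec
  t2: ec e3 e3 3f 88 88 78 ec

RES = [0xec, 0xe3, 0xe3, 0x3f, 0x88, 0x88, 0x78, 0xec]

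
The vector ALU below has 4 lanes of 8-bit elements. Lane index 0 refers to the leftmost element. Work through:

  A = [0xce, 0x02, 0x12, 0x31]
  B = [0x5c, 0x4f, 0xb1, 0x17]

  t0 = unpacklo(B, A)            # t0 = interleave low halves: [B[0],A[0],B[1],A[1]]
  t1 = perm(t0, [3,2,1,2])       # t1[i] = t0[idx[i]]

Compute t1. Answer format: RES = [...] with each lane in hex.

RES = [ 0x02  0x4f  0xce  0x4f ]

  t0: 5c ce 4f 02
  t1: 02 4f ce 4f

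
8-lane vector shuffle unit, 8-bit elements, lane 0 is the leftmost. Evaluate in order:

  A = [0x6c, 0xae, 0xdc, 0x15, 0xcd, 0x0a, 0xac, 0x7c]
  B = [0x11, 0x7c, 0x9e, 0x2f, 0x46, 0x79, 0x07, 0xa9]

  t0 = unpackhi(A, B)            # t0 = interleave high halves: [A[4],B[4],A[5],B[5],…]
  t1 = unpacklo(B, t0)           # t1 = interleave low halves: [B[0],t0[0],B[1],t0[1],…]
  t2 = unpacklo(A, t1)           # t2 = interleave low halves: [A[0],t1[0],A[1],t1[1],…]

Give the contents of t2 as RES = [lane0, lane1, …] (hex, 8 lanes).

→ t0 |cd|46|0a|79|ac|07|7c|a9|
→ t1 |11|cd|7c|46|9e|0a|2f|79|
→ t2 |6c|11|ae|cd|dc|7c|15|46|

RES = [0x6c, 0x11, 0xae, 0xcd, 0xdc, 0x7c, 0x15, 0x46]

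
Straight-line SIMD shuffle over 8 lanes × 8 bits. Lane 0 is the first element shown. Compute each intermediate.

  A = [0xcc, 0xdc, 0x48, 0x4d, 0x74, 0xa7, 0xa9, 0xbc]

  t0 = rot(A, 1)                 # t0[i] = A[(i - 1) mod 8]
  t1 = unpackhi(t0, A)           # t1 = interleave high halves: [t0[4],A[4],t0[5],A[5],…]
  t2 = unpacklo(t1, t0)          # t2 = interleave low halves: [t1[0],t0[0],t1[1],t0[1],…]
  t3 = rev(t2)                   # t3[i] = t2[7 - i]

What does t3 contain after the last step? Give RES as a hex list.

  t0: bc cc dc 48 4d 74 a7 a9
  t1: 4d 74 74 a7 a7 a9 a9 bc
  t2: 4d bc 74 cc 74 dc a7 48
  t3: 48 a7 dc 74 cc 74 bc 4d

RES = [0x48, 0xa7, 0xdc, 0x74, 0xcc, 0x74, 0xbc, 0x4d]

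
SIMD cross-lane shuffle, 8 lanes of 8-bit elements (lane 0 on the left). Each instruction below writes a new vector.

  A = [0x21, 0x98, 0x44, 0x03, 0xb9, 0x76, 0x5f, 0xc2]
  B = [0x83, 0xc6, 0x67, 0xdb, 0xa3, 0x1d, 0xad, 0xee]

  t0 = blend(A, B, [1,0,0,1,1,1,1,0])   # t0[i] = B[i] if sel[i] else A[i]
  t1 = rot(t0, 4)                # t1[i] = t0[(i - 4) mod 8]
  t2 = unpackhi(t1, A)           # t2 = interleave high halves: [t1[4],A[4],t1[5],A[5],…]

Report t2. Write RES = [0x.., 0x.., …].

RES = [ 0x83  0xb9  0x98  0x76  0x44  0x5f  0xdb  0xc2 ]

t0 = [0x83, 0x98, 0x44, 0xdb, 0xa3, 0x1d, 0xad, 0xc2]
t1 = [0xa3, 0x1d, 0xad, 0xc2, 0x83, 0x98, 0x44, 0xdb]
t2 = [0x83, 0xb9, 0x98, 0x76, 0x44, 0x5f, 0xdb, 0xc2]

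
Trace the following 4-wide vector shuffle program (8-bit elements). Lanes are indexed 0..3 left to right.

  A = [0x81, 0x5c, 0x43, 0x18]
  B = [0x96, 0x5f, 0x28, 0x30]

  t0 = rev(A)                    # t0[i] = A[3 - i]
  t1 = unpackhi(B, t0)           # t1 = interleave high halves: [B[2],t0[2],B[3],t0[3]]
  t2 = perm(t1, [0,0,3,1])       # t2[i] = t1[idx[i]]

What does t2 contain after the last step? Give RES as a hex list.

RES = [0x28, 0x28, 0x81, 0x5c]

t0 = [0x18, 0x43, 0x5c, 0x81]
t1 = [0x28, 0x5c, 0x30, 0x81]
t2 = [0x28, 0x28, 0x81, 0x5c]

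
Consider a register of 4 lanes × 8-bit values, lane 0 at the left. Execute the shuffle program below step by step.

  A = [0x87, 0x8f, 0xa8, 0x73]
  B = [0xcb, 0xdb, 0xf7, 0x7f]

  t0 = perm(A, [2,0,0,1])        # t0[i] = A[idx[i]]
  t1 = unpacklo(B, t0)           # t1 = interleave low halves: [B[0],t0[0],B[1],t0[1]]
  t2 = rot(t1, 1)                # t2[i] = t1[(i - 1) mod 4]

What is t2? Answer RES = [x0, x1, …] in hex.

t0 = [0xa8, 0x87, 0x87, 0x8f]
t1 = [0xcb, 0xa8, 0xdb, 0x87]
t2 = [0x87, 0xcb, 0xa8, 0xdb]

RES = [ 0x87  0xcb  0xa8  0xdb ]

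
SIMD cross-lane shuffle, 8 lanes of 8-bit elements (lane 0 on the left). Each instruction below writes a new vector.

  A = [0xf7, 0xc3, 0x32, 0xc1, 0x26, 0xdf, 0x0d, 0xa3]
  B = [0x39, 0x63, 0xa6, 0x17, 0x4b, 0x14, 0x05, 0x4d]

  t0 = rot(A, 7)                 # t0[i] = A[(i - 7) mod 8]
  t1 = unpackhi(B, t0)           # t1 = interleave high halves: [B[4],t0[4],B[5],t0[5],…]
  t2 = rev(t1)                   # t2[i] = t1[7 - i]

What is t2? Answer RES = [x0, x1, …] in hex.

t0 = [0xc3, 0x32, 0xc1, 0x26, 0xdf, 0x0d, 0xa3, 0xf7]
t1 = [0x4b, 0xdf, 0x14, 0x0d, 0x05, 0xa3, 0x4d, 0xf7]
t2 = [0xf7, 0x4d, 0xa3, 0x05, 0x0d, 0x14, 0xdf, 0x4b]

RES = [ 0xf7  0x4d  0xa3  0x05  0x0d  0x14  0xdf  0x4b ]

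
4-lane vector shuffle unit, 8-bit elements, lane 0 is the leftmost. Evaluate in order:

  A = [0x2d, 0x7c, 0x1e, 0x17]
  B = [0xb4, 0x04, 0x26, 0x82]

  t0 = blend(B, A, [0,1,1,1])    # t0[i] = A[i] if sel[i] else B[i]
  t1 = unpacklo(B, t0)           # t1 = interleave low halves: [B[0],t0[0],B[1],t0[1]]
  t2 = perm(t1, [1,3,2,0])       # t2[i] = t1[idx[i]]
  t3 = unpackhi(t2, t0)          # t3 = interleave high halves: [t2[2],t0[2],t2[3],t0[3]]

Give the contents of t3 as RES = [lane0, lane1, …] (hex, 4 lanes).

  t0: b4 7c 1e 17
  t1: b4 b4 04 7c
  t2: b4 7c 04 b4
  t3: 04 1e b4 17

RES = [ 0x04  0x1e  0xb4  0x17 ]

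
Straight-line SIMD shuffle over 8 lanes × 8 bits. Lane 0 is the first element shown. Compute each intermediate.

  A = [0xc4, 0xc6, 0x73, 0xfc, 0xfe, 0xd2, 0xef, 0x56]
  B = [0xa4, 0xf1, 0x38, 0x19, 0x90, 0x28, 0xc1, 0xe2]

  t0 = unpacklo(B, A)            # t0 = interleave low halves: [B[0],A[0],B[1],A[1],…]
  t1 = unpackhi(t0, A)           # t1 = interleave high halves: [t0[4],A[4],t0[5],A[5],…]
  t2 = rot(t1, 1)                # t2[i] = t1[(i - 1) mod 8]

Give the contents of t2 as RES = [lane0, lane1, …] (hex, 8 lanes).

RES = [0x56, 0x38, 0xfe, 0x73, 0xd2, 0x19, 0xef, 0xfc]

t0 = [0xa4, 0xc4, 0xf1, 0xc6, 0x38, 0x73, 0x19, 0xfc]
t1 = [0x38, 0xfe, 0x73, 0xd2, 0x19, 0xef, 0xfc, 0x56]
t2 = [0x56, 0x38, 0xfe, 0x73, 0xd2, 0x19, 0xef, 0xfc]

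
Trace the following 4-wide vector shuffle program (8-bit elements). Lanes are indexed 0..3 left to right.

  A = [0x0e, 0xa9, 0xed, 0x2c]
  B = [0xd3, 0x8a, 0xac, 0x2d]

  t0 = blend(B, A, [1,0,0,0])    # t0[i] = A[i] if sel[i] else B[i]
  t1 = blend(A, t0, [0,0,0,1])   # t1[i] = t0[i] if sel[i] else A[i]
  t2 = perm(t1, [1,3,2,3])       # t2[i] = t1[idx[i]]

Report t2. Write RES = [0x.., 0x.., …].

RES = [0xa9, 0x2d, 0xed, 0x2d]

  t0: 0e 8a ac 2d
  t1: 0e a9 ed 2d
  t2: a9 2d ed 2d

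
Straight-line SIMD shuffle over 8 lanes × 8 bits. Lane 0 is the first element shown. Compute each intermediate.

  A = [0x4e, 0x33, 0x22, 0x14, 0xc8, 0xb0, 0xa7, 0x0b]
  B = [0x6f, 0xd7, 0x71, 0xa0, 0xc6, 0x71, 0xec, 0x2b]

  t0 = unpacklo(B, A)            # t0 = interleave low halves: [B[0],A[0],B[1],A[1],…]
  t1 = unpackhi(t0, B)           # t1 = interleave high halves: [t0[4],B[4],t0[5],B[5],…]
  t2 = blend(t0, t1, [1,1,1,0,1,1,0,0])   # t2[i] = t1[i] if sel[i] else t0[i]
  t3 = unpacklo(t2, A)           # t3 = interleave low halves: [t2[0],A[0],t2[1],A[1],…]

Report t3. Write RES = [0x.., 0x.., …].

RES = [ 0x71  0x4e  0xc6  0x33  0x22  0x22  0x33  0x14 ]

  t0: 6f 4e d7 33 71 22 a0 14
  t1: 71 c6 22 71 a0 ec 14 2b
  t2: 71 c6 22 33 a0 ec a0 14
  t3: 71 4e c6 33 22 22 33 14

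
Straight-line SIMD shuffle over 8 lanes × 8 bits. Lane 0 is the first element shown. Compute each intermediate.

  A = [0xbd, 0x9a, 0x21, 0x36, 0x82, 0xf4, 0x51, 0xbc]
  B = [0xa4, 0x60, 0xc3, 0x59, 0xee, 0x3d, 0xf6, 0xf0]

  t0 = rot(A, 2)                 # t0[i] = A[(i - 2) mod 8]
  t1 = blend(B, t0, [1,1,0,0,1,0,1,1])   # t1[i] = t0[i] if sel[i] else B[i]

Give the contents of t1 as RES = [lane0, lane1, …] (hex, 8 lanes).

RES = [ 0x51  0xbc  0xc3  0x59  0x21  0x3d  0x82  0xf4 ]

  t0: 51 bc bd 9a 21 36 82 f4
  t1: 51 bc c3 59 21 3d 82 f4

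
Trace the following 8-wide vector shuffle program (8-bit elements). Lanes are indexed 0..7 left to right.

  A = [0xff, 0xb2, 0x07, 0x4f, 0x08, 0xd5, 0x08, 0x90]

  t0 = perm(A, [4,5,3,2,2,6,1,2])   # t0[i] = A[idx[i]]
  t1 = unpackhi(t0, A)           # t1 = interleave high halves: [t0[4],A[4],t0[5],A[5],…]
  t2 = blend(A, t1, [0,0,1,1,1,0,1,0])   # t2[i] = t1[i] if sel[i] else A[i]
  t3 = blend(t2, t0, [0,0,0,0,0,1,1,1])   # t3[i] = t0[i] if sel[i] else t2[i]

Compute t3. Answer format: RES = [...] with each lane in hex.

→ t0 |08|d5|4f|07|07|08|b2|07|
→ t1 |07|08|08|d5|b2|08|07|90|
→ t2 |ff|b2|08|d5|b2|d5|07|90|
→ t3 |ff|b2|08|d5|b2|08|b2|07|

RES = [ 0xff  0xb2  0x08  0xd5  0xb2  0x08  0xb2  0x07 ]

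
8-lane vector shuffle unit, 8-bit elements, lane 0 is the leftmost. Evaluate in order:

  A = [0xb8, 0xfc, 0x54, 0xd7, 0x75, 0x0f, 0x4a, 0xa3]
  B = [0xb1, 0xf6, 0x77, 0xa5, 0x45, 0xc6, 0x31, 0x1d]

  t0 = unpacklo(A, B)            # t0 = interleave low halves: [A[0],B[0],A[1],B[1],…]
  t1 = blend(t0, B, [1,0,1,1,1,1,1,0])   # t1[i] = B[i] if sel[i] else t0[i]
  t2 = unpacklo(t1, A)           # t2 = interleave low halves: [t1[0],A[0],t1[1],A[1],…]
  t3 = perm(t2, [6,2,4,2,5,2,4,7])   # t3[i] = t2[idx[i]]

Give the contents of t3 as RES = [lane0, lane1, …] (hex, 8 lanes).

RES = [ 0xa5  0xb1  0x77  0xb1  0x54  0xb1  0x77  0xd7 ]

t0 = [0xb8, 0xb1, 0xfc, 0xf6, 0x54, 0x77, 0xd7, 0xa5]
t1 = [0xb1, 0xb1, 0x77, 0xa5, 0x45, 0xc6, 0x31, 0xa5]
t2 = [0xb1, 0xb8, 0xb1, 0xfc, 0x77, 0x54, 0xa5, 0xd7]
t3 = [0xa5, 0xb1, 0x77, 0xb1, 0x54, 0xb1, 0x77, 0xd7]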